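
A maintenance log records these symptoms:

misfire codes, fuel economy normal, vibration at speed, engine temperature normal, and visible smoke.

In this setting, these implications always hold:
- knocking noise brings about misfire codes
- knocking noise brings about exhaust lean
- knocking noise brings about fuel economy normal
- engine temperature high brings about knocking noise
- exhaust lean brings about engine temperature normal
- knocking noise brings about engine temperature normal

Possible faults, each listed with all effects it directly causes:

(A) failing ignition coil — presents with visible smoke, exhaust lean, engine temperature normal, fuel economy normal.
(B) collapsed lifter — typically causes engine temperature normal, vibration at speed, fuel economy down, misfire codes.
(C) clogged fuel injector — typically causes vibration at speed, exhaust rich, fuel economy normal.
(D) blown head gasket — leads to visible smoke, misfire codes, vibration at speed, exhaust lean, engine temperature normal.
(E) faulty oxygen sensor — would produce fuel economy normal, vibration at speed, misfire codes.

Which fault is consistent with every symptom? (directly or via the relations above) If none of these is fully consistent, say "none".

Per-candidate check:
(A) failing ignition coil — does not account for misfire codes, vibration at speed
(B) collapsed lifter — misfire codes match; fuel economy normal miss; vibration at speed match; engine temperature normal match; visible smoke miss
(C) clogged fuel injector — does not account for misfire codes, engine temperature normal, visible smoke
(D) blown head gasket — misfire codes match; fuel economy normal miss; vibration at speed match; engine temperature normal match; visible smoke match
(E) faulty oxygen sensor — does not account for engine temperature normal, visible smoke
None of the listed candidates fits everything.

none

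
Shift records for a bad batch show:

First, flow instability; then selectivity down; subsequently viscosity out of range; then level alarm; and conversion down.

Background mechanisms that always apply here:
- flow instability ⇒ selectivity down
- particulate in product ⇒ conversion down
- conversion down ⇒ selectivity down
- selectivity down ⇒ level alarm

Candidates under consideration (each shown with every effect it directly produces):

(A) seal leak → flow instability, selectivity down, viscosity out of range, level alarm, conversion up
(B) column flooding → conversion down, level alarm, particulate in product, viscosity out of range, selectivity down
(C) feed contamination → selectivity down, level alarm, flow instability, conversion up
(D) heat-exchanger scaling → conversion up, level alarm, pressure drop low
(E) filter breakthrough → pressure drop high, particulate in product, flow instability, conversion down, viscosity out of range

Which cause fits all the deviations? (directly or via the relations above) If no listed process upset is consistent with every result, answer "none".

E

For each candidate, compare predicted effects to what was observed:
(A) seal leak — flow instability ✓; selectivity down ✓; viscosity out of range ✓; level alarm ✓; conversion down ✗
(B) column flooding — flow instability ✗; selectivity down ✓; viscosity out of range ✓; level alarm ✓; conversion down ✓
(C) feed contamination — flow instability ✓; selectivity down ✓; viscosity out of range ✗; level alarm ✓; conversion down ✗
(D) heat-exchanger scaling — fails on flow instability, selectivity down, viscosity out of range, conversion down (predicts conversion up, not conversion down)
(E) filter breakthrough — accounts for every observation (selectivity down through conversion down → selectivity down)
Only (E) is consistent with every observation.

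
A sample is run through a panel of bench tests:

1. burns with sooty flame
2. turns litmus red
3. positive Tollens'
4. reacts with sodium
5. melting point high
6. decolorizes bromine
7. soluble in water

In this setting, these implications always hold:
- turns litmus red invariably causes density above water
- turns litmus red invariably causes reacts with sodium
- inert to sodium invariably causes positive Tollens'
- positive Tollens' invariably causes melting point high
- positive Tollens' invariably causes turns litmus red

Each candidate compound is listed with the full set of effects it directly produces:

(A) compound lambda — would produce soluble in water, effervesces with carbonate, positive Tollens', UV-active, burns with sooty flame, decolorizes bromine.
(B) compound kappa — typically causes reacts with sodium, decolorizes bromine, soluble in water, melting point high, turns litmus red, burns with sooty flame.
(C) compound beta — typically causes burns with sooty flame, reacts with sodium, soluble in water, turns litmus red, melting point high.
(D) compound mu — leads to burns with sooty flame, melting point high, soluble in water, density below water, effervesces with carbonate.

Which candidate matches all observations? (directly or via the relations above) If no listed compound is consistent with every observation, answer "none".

A

For each candidate, compare predicted effects to what was observed:
(A) compound lambda — burns with sooty flame ✓; turns litmus red ✓ (via positive Tollens' → turns litmus red); positive Tollens' ✓; reacts with sodium ✓ (via positive Tollens' → turns litmus red → reacts with sodium); melting point high ✓ (via positive Tollens' → melting point high); decolorizes bromine ✓; soluble in water ✓
(B) compound kappa — burns with sooty flame ✓; turns litmus red ✓; positive Tollens' ✗; reacts with sodium ✓; melting point high ✓; decolorizes bromine ✓; soluble in water ✓
(C) compound beta — does not account for positive Tollens', decolorizes bromine
(D) compound mu — burns with sooty flame ✓; turns litmus red ✗; positive Tollens' ✗; reacts with sodium ✗; melting point high ✓; decolorizes bromine ✗; soluble in water ✓
Only (A) is consistent with every observation.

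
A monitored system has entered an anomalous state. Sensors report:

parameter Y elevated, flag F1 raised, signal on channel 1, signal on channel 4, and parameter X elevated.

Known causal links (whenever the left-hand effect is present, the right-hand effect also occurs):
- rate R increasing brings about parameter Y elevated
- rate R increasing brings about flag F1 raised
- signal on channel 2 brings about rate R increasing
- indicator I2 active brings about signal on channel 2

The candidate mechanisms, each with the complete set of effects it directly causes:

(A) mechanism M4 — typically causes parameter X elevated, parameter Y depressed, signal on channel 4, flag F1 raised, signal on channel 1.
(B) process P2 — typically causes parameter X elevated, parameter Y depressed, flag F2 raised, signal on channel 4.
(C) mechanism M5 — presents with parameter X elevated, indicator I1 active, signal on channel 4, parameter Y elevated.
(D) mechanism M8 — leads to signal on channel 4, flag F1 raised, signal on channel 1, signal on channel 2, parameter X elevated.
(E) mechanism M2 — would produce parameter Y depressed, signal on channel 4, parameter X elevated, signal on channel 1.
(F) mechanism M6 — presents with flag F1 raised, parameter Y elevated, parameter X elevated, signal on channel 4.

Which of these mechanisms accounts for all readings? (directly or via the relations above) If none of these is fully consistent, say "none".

D

Checking each candidate against the observations:
(A) mechanism M4 — fails on parameter Y elevated (predicts parameter Y depressed, not parameter Y elevated)
(B) process P2 — parameter Y elevated miss; flag F1 raised miss; signal on channel 1 miss; signal on channel 4 match; parameter X elevated match
(C) mechanism M5 — parameter Y elevated match; flag F1 raised miss; signal on channel 1 miss; signal on channel 4 match; parameter X elevated match
(D) mechanism M8 — accounts for every observation (parameter Y elevated via signal on channel 2 → rate R increasing → parameter Y elevated)
(E) mechanism M2 — fails on parameter Y elevated, flag F1 raised (predicts parameter Y depressed, not parameter Y elevated)
(F) mechanism M6 — does not account for signal on channel 1
(D) alone accounts for all the evidence.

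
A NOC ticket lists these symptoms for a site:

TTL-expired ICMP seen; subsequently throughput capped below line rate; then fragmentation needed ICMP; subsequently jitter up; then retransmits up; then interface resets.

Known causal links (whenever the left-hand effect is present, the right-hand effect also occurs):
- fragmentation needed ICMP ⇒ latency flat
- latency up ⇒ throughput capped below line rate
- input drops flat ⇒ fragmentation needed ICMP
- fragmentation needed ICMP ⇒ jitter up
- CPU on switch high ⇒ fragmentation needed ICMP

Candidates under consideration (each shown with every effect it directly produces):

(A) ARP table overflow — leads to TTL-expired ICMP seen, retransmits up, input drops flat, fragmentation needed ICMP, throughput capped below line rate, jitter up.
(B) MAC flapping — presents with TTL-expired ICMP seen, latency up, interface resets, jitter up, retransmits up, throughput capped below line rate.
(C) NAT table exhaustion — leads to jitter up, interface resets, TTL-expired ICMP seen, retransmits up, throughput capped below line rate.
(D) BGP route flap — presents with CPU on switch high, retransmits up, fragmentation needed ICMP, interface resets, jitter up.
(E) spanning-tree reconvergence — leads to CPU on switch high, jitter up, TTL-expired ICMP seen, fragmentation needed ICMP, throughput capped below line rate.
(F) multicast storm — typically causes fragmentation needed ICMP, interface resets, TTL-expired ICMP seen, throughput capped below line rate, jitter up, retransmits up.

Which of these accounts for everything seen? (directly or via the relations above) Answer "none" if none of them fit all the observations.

Testing each hypothesis:
(A) ARP table overflow — TTL-expired ICMP seen match; throughput capped below line rate match; fragmentation needed ICMP match; jitter up match; retransmits up match; interface resets miss
(B) MAC flapping — TTL-expired ICMP seen match; throughput capped below line rate match; fragmentation needed ICMP miss; jitter up match; retransmits up match; interface resets match
(C) NAT table exhaustion — TTL-expired ICMP seen match; throughput capped below line rate match; fragmentation needed ICMP miss; jitter up match; retransmits up match; interface resets match
(D) BGP route flap — does not account for TTL-expired ICMP seen, throughput capped below line rate
(E) spanning-tree reconvergence — TTL-expired ICMP seen match; throughput capped below line rate match; fragmentation needed ICMP match; jitter up match; retransmits up miss; interface resets miss
(F) multicast storm — accounts for every observation
(F) alone accounts for all the evidence.

F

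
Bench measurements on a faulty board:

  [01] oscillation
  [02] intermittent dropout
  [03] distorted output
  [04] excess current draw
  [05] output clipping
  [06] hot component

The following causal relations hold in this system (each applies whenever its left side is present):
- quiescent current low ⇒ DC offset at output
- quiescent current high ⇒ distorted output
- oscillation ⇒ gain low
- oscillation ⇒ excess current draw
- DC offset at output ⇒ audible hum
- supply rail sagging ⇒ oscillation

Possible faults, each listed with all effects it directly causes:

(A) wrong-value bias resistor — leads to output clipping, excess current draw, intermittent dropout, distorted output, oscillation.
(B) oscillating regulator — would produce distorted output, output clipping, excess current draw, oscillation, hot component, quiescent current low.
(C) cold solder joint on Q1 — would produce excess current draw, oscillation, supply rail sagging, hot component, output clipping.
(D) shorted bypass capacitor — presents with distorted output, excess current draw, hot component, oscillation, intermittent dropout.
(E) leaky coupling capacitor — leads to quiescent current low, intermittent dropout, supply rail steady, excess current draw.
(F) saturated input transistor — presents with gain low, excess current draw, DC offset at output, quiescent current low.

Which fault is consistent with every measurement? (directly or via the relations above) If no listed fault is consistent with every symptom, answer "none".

Checking each candidate against the observations:
(A) wrong-value bias resistor — does not account for hot component
(B) oscillating regulator — oscillation +; intermittent dropout -; distorted output +; excess current draw +; output clipping +; hot component +
(C) cold solder joint on Q1 — does not account for intermittent dropout, distorted output
(D) shorted bypass capacitor — oscillation +; intermittent dropout +; distorted output +; excess current draw +; output clipping -; hot component +
(E) leaky coupling capacitor — oscillation -; intermittent dropout +; distorted output -; excess current draw +; output clipping -; hot component -
(F) saturated input transistor — oscillation -; intermittent dropout -; distorted output -; excess current draw +; output clipping -; hot component -
None of the listed candidates fits everything.

none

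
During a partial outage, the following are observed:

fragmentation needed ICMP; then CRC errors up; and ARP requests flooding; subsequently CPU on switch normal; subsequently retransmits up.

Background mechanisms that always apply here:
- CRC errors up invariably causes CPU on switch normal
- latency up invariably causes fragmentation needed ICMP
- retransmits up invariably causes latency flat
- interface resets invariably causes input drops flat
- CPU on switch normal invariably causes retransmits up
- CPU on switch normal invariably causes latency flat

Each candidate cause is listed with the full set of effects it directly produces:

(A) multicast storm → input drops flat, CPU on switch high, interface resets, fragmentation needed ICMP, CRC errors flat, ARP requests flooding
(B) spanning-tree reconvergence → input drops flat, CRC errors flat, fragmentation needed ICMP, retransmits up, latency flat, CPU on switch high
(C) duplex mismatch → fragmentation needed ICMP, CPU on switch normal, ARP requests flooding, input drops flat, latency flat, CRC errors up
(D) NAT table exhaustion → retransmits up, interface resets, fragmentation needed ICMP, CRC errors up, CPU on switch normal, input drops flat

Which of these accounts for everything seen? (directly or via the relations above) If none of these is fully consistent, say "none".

C

Checking each candidate against the observations:
(A) multicast storm — fails on CRC errors up, CPU on switch normal, retransmits up (predicts CRC errors flat, not CRC errors up; predicts CPU on switch high, not CPU on switch normal)
(B) spanning-tree reconvergence — fails on CRC errors up, ARP requests flooding, CPU on switch normal (predicts CRC errors flat, not CRC errors up; predicts CPU on switch high, not CPU on switch normal)
(C) duplex mismatch — fragmentation needed ICMP yes; CRC errors up yes; ARP requests flooding yes; CPU on switch normal yes; retransmits up yes (through CPU on switch normal → retransmits up)
(D) NAT table exhaustion — does not account for ARP requests flooding
(C) alone accounts for all the evidence.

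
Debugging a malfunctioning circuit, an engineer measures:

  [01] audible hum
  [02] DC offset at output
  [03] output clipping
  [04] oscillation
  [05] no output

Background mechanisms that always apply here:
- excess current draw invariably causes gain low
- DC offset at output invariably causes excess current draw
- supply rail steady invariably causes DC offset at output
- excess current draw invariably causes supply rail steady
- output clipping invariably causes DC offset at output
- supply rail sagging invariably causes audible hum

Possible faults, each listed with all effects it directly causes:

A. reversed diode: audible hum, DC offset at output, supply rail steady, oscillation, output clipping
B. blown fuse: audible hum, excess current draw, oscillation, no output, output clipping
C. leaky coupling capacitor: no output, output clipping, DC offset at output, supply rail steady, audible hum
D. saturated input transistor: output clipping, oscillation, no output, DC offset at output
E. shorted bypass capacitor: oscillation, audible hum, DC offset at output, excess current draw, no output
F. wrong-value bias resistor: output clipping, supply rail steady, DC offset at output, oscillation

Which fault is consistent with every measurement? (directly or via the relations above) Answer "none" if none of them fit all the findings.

For each candidate, compare predicted effects to what was observed:
(A) reversed diode — audible hum ✓; DC offset at output ✓; output clipping ✓; oscillation ✓; no output ✗
(B) blown fuse — audible hum ✓; DC offset at output ✓ (through output clipping → DC offset at output); output clipping ✓; oscillation ✓; no output ✓
(C) leaky coupling capacitor — does not account for oscillation
(D) saturated input transistor — does not account for audible hum
(E) shorted bypass capacitor — audible hum ✓; DC offset at output ✓; output clipping ✗; oscillation ✓; no output ✓
(F) wrong-value bias resistor — does not account for audible hum, no output
(B) is the only candidate with no mismatches.

B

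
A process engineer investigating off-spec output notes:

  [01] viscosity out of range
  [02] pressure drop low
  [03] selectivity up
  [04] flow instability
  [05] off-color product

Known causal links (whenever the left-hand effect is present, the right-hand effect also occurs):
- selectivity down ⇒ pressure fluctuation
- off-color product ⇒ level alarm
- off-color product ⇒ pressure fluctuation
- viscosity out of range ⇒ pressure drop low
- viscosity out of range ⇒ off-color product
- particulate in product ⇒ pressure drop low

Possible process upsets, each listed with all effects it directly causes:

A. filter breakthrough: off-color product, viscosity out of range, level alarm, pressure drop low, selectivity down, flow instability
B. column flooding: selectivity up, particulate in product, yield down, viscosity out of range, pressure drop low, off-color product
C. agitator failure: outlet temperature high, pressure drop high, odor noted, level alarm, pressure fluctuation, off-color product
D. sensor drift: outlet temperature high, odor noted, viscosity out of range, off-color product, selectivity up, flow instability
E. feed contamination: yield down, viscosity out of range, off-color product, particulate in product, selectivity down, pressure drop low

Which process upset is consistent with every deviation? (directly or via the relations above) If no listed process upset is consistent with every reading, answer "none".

Checking each candidate against the observations:
(A) filter breakthrough — viscosity out of range match; pressure drop low match; selectivity up miss; flow instability match; off-color product match
(B) column flooding — does not account for flow instability
(C) agitator failure — fails on viscosity out of range, pressure drop low, selectivity up, flow instability (predicts pressure drop high, not pressure drop low)
(D) sensor drift — viscosity out of range match; pressure drop low match (via viscosity out of range → pressure drop low); selectivity up match; flow instability match; off-color product match
(E) feed contamination — viscosity out of range match; pressure drop low match; selectivity up miss; flow instability miss; off-color product match
(D) is the only candidate with no mismatches.

D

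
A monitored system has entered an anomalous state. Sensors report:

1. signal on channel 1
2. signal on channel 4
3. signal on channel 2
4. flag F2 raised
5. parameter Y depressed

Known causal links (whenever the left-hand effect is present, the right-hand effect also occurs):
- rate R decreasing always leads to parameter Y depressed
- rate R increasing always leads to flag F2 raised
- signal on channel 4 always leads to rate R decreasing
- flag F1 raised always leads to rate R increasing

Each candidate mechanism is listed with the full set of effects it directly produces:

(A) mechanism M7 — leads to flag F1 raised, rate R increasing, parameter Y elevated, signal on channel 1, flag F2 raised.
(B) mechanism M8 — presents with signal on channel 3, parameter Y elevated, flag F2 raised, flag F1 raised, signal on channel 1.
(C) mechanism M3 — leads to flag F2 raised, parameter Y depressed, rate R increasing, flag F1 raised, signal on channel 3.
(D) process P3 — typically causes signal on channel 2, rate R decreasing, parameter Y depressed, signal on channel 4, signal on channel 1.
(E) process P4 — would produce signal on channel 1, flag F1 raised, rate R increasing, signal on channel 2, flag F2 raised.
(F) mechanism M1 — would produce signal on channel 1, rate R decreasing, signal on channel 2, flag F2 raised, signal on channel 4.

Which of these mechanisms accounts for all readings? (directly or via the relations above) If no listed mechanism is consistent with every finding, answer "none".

F

Per-candidate check:
(A) mechanism M7 — signal on channel 1 match; signal on channel 4 miss; signal on channel 2 miss; flag F2 raised match; parameter Y depressed miss
(B) mechanism M8 — signal on channel 1 match; signal on channel 4 miss; signal on channel 2 miss; flag F2 raised match; parameter Y depressed miss
(C) mechanism M3 — does not account for signal on channel 1, signal on channel 4, signal on channel 2
(D) process P3 — does not account for flag F2 raised
(E) process P4 — does not account for signal on channel 4, parameter Y depressed
(F) mechanism M1 — accounts for every observation (parameter Y depressed by rate R decreasing → parameter Y depressed)
(F) is the only candidate with no mismatches.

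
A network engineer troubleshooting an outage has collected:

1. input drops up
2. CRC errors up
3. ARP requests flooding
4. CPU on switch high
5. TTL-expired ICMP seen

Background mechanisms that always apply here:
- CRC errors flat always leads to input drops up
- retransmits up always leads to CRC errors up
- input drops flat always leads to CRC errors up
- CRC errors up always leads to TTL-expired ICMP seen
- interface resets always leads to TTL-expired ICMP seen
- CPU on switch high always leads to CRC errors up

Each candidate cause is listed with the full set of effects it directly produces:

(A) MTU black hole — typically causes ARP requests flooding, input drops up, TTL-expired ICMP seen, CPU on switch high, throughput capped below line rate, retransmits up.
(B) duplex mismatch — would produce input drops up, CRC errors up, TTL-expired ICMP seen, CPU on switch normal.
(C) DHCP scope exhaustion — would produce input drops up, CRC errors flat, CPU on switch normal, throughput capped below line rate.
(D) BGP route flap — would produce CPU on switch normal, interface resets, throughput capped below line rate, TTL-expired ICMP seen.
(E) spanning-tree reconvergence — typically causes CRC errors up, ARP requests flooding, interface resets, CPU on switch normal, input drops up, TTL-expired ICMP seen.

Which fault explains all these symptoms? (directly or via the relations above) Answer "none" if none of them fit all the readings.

A

Testing each hypothesis:
(A) MTU black hole — input drops up match; CRC errors up match (by CPU on switch high → CRC errors up); ARP requests flooding match; CPU on switch high match; TTL-expired ICMP seen match
(B) duplex mismatch — input drops up match; CRC errors up match; ARP requests flooding miss; CPU on switch high miss; TTL-expired ICMP seen match
(C) DHCP scope exhaustion — fails on CRC errors up, ARP requests flooding, CPU on switch high, TTL-expired ICMP seen (predicts CRC errors flat, not CRC errors up; predicts CPU on switch normal, not CPU on switch high)
(D) BGP route flap — input drops up miss; CRC errors up miss; ARP requests flooding miss; CPU on switch high miss; TTL-expired ICMP seen match
(E) spanning-tree reconvergence — fails on CPU on switch high (predicts CPU on switch normal, not CPU on switch high)
(A) is the only candidate with no mismatches.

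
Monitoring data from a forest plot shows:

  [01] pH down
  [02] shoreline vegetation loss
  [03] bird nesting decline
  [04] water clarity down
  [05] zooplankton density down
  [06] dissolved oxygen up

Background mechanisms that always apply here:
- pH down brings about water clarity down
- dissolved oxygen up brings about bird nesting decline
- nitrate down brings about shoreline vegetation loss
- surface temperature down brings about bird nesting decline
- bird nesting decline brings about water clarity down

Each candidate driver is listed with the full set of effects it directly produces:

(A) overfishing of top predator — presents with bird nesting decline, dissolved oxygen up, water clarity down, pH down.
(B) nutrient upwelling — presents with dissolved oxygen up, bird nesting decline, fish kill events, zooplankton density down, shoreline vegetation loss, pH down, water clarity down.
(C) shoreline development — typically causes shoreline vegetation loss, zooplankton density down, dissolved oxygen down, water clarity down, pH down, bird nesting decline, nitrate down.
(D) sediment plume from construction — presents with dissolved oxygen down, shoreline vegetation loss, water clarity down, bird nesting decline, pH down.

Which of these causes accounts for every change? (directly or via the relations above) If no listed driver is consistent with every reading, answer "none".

For each candidate, compare predicted effects to what was observed:
(A) overfishing of top predator — pH down yes; shoreline vegetation loss NO; bird nesting decline yes; water clarity down yes; zooplankton density down NO; dissolved oxygen up yes
(B) nutrient upwelling — accounts for every observation
(C) shoreline development — fails on dissolved oxygen up (predicts dissolved oxygen down, not dissolved oxygen up)
(D) sediment plume from construction — pH down yes; shoreline vegetation loss yes; bird nesting decline yes; water clarity down yes; zooplankton density down NO; dissolved oxygen up NO
Only (B) is consistent with every observation.

B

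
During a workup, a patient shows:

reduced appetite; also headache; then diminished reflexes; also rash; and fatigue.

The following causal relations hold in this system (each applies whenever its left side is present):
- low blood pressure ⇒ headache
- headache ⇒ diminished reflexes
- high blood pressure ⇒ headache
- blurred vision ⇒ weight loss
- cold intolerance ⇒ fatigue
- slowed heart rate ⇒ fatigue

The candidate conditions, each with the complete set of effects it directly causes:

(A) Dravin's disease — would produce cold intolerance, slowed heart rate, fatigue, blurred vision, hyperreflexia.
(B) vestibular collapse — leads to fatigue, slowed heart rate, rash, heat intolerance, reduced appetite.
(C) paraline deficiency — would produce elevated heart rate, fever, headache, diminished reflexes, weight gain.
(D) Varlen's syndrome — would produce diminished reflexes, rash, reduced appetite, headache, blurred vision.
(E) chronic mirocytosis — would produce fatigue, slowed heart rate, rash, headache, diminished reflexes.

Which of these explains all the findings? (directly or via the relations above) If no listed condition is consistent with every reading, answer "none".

none

For each candidate, compare predicted effects to what was observed:
(A) Dravin's disease — fails on reduced appetite, headache, diminished reflexes, rash (predicts hyperreflexia, not diminished reflexes)
(B) vestibular collapse — does not account for headache, diminished reflexes
(C) paraline deficiency — reduced appetite miss; headache match; diminished reflexes match; rash miss; fatigue miss
(D) Varlen's syndrome — does not account for fatigue
(E) chronic mirocytosis — reduced appetite miss; headache match; diminished reflexes match; rash match; fatigue match
No candidate is consistent with all observations.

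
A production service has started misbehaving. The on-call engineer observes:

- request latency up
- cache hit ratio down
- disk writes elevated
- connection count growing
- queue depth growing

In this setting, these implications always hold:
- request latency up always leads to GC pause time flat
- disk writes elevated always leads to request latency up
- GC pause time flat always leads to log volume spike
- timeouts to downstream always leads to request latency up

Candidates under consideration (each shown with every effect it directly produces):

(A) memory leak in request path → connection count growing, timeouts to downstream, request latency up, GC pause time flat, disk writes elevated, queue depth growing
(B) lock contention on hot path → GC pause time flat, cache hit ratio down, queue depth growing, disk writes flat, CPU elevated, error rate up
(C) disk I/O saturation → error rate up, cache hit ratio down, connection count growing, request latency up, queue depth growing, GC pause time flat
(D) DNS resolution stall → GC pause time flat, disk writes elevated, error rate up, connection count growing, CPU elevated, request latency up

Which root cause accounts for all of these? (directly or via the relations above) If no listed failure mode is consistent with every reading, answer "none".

none

For each candidate, compare predicted effects to what was observed:
(A) memory leak in request path — request latency up +; cache hit ratio down -; disk writes elevated +; connection count growing +; queue depth growing +
(B) lock contention on hot path — fails on request latency up, disk writes elevated, connection count growing (predicts disk writes flat, not disk writes elevated)
(C) disk I/O saturation — request latency up +; cache hit ratio down +; disk writes elevated -; connection count growing +; queue depth growing +
(D) DNS resolution stall — does not account for cache hit ratio down, queue depth growing
None of the listed candidates fits everything.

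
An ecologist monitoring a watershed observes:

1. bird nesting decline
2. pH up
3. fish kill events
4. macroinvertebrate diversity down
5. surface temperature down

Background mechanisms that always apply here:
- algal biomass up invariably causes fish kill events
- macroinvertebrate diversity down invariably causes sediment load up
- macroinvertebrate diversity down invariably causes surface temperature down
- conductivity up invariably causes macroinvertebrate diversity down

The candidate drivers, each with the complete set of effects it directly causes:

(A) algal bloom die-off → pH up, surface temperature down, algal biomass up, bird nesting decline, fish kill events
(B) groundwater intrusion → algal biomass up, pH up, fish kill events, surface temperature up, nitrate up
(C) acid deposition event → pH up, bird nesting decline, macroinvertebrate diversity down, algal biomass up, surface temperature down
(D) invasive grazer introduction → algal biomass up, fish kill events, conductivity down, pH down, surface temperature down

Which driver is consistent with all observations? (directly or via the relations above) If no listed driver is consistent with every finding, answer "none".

Per-candidate check:
(A) algal bloom die-off — does not account for macroinvertebrate diversity down
(B) groundwater intrusion — bird nesting decline NO; pH up yes; fish kill events yes; macroinvertebrate diversity down NO; surface temperature down NO
(C) acid deposition event — bird nesting decline yes; pH up yes; fish kill events yes (through algal biomass up → fish kill events); macroinvertebrate diversity down yes; surface temperature down yes
(D) invasive grazer introduction — fails on bird nesting decline, pH up, macroinvertebrate diversity down (predicts pH down, not pH up)
Only (C) is consistent with every observation.

C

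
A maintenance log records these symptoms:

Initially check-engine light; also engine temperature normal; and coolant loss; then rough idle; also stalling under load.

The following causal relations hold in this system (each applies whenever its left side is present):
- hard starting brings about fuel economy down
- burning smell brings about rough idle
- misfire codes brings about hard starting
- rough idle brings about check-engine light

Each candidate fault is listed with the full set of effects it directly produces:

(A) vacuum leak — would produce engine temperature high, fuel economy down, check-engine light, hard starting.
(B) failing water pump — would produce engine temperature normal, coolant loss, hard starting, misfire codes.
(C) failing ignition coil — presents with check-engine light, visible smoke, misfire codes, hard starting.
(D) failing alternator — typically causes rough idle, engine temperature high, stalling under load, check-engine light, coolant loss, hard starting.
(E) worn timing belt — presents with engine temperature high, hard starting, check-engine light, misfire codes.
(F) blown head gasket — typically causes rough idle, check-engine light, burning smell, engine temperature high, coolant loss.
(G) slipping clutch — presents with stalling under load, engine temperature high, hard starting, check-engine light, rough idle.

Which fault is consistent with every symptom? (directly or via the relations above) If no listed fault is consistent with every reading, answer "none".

For each candidate, compare predicted effects to what was observed:
(A) vacuum leak — fails on engine temperature normal, coolant loss, rough idle, stalling under load (predicts engine temperature high, not engine temperature normal)
(B) failing water pump — check-engine light ✗; engine temperature normal ✓; coolant loss ✓; rough idle ✗; stalling under load ✗
(C) failing ignition coil — check-engine light ✓; engine temperature normal ✗; coolant loss ✗; rough idle ✗; stalling under load ✗
(D) failing alternator — check-engine light ✓; engine temperature normal ✗; coolant loss ✓; rough idle ✓; stalling under load ✓
(E) worn timing belt — fails on engine temperature normal, coolant loss, rough idle, stalling under load (predicts engine temperature high, not engine temperature normal)
(F) blown head gasket — check-engine light ✓; engine temperature normal ✗; coolant loss ✓; rough idle ✓; stalling under load ✗
(G) slipping clutch — check-engine light ✓; engine temperature normal ✗; coolant loss ✗; rough idle ✓; stalling under load ✓
No candidate is consistent with all observations.

none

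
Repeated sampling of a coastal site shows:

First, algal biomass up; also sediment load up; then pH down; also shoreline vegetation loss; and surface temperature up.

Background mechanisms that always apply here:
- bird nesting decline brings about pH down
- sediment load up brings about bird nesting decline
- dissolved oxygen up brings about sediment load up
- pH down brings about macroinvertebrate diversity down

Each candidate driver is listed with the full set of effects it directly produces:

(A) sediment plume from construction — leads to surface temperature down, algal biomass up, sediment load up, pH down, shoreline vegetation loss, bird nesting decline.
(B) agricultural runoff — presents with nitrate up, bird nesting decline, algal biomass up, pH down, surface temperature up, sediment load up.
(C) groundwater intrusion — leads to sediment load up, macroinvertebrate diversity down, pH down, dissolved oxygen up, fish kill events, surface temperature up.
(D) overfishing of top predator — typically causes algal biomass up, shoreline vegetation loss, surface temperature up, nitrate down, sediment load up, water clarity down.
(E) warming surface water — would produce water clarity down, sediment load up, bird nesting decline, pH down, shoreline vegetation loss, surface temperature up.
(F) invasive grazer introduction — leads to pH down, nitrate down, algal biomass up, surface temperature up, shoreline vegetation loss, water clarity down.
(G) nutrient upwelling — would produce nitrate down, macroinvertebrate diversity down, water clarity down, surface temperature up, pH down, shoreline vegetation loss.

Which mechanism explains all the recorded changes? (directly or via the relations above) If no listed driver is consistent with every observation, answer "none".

D

Per-candidate check:
(A) sediment plume from construction — algal biomass up yes; sediment load up yes; pH down yes; shoreline vegetation loss yes; surface temperature up NO
(B) agricultural runoff — does not account for shoreline vegetation loss
(C) groundwater intrusion — does not account for algal biomass up, shoreline vegetation loss
(D) overfishing of top predator — accounts for every observation (pH down via sediment load up → bird nesting decline → pH down)
(E) warming surface water — does not account for algal biomass up
(F) invasive grazer introduction — algal biomass up yes; sediment load up NO; pH down yes; shoreline vegetation loss yes; surface temperature up yes
(G) nutrient upwelling — algal biomass up NO; sediment load up NO; pH down yes; shoreline vegetation loss yes; surface temperature up yes
(D) is the only candidate with no mismatches.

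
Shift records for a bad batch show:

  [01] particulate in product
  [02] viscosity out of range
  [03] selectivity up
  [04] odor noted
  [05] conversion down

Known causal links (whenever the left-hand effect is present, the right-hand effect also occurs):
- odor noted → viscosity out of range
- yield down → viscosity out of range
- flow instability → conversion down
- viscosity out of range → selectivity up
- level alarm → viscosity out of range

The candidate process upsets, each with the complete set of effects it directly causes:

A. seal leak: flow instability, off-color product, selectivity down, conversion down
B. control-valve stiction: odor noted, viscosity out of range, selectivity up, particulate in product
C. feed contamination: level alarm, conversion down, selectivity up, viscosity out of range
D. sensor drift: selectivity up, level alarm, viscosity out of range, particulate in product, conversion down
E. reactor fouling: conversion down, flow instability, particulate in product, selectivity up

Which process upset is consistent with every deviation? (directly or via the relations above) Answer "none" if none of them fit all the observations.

For each candidate, compare predicted effects to what was observed:
(A) seal leak — fails on particulate in product, viscosity out of range, selectivity up, odor noted (predicts selectivity down, not selectivity up)
(B) control-valve stiction — does not account for conversion down
(C) feed contamination — particulate in product ✗; viscosity out of range ✓; selectivity up ✓; odor noted ✗; conversion down ✓
(D) sensor drift — particulate in product ✓; viscosity out of range ✓; selectivity up ✓; odor noted ✗; conversion down ✓
(E) reactor fouling — does not account for viscosity out of range, odor noted
None of the listed candidates fits everything.

none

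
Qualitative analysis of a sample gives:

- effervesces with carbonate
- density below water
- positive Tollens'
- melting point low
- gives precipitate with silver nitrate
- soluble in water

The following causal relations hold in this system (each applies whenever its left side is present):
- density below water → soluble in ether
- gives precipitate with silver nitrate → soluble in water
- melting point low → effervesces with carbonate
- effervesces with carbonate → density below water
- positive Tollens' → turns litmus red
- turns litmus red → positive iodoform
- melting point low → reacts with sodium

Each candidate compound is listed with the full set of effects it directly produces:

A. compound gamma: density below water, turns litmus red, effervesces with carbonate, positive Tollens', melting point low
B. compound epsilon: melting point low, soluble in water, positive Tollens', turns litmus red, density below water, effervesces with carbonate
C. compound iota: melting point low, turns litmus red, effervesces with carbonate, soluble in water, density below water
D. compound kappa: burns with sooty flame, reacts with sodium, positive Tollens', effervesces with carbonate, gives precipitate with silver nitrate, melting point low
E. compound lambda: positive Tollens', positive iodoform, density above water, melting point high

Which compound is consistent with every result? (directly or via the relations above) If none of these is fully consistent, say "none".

D

Checking each candidate against the observations:
(A) compound gamma — effervesces with carbonate match; density below water match; positive Tollens' match; melting point low match; gives precipitate with silver nitrate miss; soluble in water miss
(B) compound epsilon — does not account for gives precipitate with silver nitrate
(C) compound iota — effervesces with carbonate match; density below water match; positive Tollens' miss; melting point low match; gives precipitate with silver nitrate miss; soluble in water match
(D) compound kappa — effervesces with carbonate match; density below water match (by effervesces with carbonate → density below water); positive Tollens' match; melting point low match; gives precipitate with silver nitrate match; soluble in water match (by gives precipitate with silver nitrate → soluble in water)
(E) compound lambda — effervesces with carbonate miss; density below water miss; positive Tollens' match; melting point low miss; gives precipitate with silver nitrate miss; soluble in water miss
(D) is the only candidate with no mismatches.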